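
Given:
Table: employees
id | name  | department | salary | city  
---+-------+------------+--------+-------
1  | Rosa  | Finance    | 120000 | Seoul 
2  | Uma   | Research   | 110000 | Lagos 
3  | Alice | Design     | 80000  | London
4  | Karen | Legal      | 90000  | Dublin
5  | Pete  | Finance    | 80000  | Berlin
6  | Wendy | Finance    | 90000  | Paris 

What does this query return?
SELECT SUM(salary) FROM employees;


SUM(salary) = 120000 + 110000 + 80000 + 90000 + 80000 + 90000 = 570000

570000


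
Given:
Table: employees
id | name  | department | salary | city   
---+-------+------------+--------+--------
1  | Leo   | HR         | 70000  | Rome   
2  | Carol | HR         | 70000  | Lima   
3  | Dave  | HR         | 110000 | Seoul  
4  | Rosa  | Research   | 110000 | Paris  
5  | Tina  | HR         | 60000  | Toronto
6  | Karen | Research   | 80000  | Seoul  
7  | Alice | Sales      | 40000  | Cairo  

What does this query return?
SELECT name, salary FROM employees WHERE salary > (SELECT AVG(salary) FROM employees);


Subquery: AVG(salary) = 77142.86
Filtering: salary > 77142.86
  Dave (110000) -> MATCH
  Rosa (110000) -> MATCH
  Karen (80000) -> MATCH


3 rows:
Dave, 110000
Rosa, 110000
Karen, 80000


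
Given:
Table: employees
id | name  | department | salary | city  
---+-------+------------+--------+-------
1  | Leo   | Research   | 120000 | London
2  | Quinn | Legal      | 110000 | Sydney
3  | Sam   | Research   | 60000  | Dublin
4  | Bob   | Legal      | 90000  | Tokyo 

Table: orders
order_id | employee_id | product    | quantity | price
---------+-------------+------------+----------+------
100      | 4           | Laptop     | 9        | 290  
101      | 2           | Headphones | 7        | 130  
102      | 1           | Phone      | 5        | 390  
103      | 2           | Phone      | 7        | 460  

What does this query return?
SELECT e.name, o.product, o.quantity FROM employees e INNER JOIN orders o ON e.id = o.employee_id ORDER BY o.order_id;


Joining employees.id = orders.employee_id:
  employee Bob (id=4) -> order Laptop
  employee Quinn (id=2) -> order Headphones
  employee Leo (id=1) -> order Phone
  employee Quinn (id=2) -> order Phone


4 rows:
Bob, Laptop, 9
Quinn, Headphones, 7
Leo, Phone, 5
Quinn, Phone, 7


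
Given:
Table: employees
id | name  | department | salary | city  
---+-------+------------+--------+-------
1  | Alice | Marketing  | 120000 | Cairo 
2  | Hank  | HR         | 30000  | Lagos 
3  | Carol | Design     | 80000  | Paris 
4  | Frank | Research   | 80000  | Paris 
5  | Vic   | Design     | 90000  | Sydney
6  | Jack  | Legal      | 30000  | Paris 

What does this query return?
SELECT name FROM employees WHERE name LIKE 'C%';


LIKE 'C%' matches names starting with 'C'
Matching: 1

1 rows:
Carol


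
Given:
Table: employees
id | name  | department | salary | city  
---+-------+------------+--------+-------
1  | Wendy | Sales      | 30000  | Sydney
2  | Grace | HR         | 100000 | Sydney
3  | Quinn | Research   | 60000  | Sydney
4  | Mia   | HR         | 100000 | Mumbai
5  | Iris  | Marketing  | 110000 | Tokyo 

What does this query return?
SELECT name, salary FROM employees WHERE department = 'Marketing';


Filtering: department = 'Marketing'
Matching rows: 1

1 rows:
Iris, 110000


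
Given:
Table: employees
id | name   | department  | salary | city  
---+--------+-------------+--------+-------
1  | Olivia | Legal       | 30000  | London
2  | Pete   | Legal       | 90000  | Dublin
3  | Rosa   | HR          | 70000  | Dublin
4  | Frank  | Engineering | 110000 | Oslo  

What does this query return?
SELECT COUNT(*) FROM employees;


COUNT(*) counts all rows

4


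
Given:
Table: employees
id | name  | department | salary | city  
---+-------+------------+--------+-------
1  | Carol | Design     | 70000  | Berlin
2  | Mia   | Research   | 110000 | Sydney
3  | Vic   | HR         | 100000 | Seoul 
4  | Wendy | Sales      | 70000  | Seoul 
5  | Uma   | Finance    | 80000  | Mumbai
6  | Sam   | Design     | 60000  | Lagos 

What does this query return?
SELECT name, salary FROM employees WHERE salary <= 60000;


Filtering: salary <= 60000
Matching: 1 rows

1 rows:
Sam, 60000


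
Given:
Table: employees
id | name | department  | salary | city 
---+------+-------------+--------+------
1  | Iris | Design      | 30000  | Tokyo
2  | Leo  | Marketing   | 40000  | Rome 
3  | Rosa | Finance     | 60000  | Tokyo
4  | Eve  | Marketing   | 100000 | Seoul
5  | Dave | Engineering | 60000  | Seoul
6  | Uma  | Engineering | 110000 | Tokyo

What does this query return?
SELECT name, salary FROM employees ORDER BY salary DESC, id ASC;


Sorting by salary DESC, then id ASC for ties

6 rows:
Uma, 110000
Eve, 100000
Rosa, 60000
Dave, 60000
Leo, 40000
Iris, 30000


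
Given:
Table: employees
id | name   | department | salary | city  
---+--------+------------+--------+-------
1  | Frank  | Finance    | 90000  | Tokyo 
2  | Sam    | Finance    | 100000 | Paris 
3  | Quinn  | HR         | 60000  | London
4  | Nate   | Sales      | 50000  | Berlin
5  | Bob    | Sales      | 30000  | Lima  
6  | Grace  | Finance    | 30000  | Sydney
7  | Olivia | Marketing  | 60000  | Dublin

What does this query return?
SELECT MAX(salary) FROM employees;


Salaries: 90000, 100000, 60000, 50000, 30000, 30000, 60000
MAX = 100000

100000


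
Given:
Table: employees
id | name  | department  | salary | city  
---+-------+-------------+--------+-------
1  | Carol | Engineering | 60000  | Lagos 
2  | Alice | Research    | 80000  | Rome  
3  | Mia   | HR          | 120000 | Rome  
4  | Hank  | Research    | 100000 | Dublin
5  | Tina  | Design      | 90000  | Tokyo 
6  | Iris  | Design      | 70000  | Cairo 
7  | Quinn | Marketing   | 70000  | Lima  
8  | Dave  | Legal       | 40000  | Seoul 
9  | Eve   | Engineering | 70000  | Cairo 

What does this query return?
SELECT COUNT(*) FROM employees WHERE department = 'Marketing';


Counting rows where department = 'Marketing'
  Quinn -> MATCH


1


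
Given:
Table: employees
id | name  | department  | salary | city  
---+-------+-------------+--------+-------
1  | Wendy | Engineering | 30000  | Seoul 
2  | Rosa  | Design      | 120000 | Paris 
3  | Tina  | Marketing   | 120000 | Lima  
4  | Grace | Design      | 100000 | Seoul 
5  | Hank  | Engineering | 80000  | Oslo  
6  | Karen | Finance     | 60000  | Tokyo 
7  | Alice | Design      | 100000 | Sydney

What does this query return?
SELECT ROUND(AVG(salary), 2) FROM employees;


SUM(salary) = 610000
COUNT = 7
ROUND(AVG, 2) = ROUND(610000 / 7, 2) = 87142.86

87142.86


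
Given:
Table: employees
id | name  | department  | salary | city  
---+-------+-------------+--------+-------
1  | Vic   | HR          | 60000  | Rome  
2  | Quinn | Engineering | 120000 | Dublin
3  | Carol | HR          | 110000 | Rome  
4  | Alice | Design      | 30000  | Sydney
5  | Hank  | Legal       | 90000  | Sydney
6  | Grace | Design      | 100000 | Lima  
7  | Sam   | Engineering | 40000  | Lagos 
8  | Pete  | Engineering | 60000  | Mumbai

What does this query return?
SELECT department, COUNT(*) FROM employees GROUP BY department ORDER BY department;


Assigning each row to its department group:
  Vic -> HR
  Quinn -> Engineering
  Carol -> HR
  Alice -> Design
  Hank -> Legal
  Grace -> Design
  Sam -> Engineering
  Pete -> Engineering


4 groups:
Design, 2
Engineering, 3
HR, 2
Legal, 1


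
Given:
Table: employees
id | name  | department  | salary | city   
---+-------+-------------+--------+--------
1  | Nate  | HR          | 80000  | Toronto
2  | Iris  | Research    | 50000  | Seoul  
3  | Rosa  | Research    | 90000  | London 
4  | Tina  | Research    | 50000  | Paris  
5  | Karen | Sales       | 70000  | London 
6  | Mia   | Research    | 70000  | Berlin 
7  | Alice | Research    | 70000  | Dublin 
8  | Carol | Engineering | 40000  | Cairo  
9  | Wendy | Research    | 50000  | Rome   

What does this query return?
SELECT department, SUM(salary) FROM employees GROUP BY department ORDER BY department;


Summing salary within each department:
  Engineering: 40000 = 40000
  HR: 80000 = 80000
  Research: 50000 + 90000 + 50000 + 70000 + 70000 + 50000 = 380000
  Sales: 70000 = 70000


4 groups:
Engineering, 40000
HR, 80000
Research, 380000
Sales, 70000


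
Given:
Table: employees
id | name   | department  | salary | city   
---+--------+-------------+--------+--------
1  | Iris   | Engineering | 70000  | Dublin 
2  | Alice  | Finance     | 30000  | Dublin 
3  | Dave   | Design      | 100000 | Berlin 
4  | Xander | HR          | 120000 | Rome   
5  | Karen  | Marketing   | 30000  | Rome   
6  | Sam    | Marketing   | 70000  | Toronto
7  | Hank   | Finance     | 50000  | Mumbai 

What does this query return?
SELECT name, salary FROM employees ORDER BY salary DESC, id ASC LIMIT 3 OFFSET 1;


Sort by salary DESC (id ASC tiebreak), then skip 1 and take 3
Rows 2 through 4

3 rows:
Dave, 100000
Iris, 70000
Sam, 70000


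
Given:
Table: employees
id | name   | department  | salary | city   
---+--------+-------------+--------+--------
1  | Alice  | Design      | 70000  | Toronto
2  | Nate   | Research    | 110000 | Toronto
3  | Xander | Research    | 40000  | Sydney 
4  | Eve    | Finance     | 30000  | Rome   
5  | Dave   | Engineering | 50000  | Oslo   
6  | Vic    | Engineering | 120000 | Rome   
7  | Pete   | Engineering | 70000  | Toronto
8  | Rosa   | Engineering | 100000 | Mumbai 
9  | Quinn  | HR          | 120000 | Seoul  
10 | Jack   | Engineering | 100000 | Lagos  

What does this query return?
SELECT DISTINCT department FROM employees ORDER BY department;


All 'department' values (row order): Design, Research, Research, Finance, Engineering, Engineering, Engineering, Engineering, HR, Engineering
Removing duplicates leaves 5 unique value(s).

5 values:
Design
Engineering
Finance
HR
Research


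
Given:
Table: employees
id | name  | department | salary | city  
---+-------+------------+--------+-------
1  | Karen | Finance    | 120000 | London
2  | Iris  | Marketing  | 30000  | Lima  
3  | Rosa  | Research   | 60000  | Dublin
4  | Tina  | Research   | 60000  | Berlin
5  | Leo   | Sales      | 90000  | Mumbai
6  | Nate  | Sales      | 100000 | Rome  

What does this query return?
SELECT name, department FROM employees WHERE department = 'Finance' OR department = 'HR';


Filtering: department = 'Finance' OR 'HR'
Matching: 1 rows

1 rows:
Karen, Finance


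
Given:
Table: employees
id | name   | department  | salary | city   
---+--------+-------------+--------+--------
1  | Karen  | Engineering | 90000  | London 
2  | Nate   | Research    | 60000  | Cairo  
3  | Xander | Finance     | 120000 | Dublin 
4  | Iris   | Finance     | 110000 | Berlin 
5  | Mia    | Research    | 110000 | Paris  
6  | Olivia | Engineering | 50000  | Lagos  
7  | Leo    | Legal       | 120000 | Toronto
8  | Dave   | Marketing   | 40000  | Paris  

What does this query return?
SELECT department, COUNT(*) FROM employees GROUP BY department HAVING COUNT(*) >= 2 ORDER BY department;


Groups with count >= 2:
  Engineering: 2 -> PASS
  Finance: 2 -> PASS
  Research: 2 -> PASS
  Legal: 1 -> filtered out
  Marketing: 1 -> filtered out


3 groups:
Engineering, 2
Finance, 2
Research, 2


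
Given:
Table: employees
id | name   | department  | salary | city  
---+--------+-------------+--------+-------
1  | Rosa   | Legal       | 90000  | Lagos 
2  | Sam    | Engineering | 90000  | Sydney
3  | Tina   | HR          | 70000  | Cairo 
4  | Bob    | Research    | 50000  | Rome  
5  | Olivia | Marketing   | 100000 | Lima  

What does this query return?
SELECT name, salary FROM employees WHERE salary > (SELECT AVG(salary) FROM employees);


Subquery: AVG(salary) = 80000.0
Filtering: salary > 80000.0
  Rosa (90000) -> MATCH
  Sam (90000) -> MATCH
  Olivia (100000) -> MATCH


3 rows:
Rosa, 90000
Sam, 90000
Olivia, 100000


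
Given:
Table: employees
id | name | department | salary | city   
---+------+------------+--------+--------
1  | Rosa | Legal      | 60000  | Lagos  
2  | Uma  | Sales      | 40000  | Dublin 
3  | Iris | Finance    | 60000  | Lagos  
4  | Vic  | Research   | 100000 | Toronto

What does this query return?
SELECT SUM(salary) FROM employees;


SUM(salary) = 60000 + 40000 + 60000 + 100000 = 260000

260000


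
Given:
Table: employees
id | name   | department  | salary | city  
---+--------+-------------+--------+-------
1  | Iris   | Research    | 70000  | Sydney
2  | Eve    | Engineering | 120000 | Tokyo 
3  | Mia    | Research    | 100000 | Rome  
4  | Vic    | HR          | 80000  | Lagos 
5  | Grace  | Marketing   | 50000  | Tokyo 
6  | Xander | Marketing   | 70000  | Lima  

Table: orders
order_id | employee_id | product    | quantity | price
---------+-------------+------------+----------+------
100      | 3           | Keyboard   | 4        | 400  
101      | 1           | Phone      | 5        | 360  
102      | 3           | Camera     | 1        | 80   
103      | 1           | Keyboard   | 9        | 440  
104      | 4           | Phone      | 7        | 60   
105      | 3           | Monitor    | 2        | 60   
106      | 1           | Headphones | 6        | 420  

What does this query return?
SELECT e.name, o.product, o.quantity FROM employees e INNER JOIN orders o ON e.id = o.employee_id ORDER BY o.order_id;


Joining employees.id = orders.employee_id:
  employee Mia (id=3) -> order Keyboard
  employee Iris (id=1) -> order Phone
  employee Mia (id=3) -> order Camera
  employee Iris (id=1) -> order Keyboard
  employee Vic (id=4) -> order Phone
  employee Mia (id=3) -> order Monitor
  employee Iris (id=1) -> order Headphones


7 rows:
Mia, Keyboard, 4
Iris, Phone, 5
Mia, Camera, 1
Iris, Keyboard, 9
Vic, Phone, 7
Mia, Monitor, 2
Iris, Headphones, 6


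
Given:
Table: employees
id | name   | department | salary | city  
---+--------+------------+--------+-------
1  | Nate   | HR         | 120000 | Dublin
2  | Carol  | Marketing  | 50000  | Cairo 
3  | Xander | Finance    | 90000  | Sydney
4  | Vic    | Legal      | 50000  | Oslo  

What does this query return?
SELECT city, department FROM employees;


Projecting columns: city, department

4 rows:
Dublin, HR
Cairo, Marketing
Sydney, Finance
Oslo, Legal


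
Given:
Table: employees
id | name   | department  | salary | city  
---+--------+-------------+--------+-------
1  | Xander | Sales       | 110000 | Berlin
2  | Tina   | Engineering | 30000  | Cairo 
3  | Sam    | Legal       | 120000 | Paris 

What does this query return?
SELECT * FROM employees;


SELECT * returns all 3 rows with all columns

3 rows:
1, Xander, Sales, 110000, Berlin
2, Tina, Engineering, 30000, Cairo
3, Sam, Legal, 120000, Paris


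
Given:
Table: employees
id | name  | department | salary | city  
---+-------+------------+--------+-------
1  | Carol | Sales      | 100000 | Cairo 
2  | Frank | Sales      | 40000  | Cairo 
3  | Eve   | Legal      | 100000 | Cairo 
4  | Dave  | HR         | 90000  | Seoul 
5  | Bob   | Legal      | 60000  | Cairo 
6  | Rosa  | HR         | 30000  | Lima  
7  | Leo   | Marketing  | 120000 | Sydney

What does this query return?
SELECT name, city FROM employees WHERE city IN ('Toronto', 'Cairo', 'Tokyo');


Filtering: city IN ('Toronto', 'Cairo', 'Tokyo')
Matching: 4 rows

4 rows:
Carol, Cairo
Frank, Cairo
Eve, Cairo
Bob, Cairo


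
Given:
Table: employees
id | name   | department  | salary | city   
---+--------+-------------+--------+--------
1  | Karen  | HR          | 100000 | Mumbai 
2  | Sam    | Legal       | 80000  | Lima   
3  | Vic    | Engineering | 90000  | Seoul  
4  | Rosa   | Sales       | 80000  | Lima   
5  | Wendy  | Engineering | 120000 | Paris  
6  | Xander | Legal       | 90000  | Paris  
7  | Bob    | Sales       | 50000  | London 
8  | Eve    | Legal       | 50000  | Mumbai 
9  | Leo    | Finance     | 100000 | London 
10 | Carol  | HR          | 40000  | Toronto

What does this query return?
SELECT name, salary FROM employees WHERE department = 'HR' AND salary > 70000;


Filtering: department = 'HR' AND salary > 70000
Matching: 1 rows

1 rows:
Karen, 100000


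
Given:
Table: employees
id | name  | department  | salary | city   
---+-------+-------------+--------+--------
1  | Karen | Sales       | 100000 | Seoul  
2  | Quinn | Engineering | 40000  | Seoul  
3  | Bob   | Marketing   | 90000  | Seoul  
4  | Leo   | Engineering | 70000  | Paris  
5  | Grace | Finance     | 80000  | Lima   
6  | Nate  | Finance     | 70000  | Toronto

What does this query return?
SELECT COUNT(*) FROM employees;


COUNT(*) counts all rows

6


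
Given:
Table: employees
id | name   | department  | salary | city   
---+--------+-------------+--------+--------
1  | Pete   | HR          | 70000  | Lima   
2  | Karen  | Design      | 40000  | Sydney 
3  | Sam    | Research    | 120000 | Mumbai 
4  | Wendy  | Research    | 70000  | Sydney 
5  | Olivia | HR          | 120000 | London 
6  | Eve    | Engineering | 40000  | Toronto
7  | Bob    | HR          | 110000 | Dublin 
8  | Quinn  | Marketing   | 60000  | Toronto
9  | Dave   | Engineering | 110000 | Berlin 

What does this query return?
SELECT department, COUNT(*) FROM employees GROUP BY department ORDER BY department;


Assigning each row to its department group:
  Pete -> HR
  Karen -> Design
  Sam -> Research
  Wendy -> Research
  Olivia -> HR
  Eve -> Engineering
  Bob -> HR
  Quinn -> Marketing
  Dave -> Engineering


5 groups:
Design, 1
Engineering, 2
HR, 3
Marketing, 1
Research, 2


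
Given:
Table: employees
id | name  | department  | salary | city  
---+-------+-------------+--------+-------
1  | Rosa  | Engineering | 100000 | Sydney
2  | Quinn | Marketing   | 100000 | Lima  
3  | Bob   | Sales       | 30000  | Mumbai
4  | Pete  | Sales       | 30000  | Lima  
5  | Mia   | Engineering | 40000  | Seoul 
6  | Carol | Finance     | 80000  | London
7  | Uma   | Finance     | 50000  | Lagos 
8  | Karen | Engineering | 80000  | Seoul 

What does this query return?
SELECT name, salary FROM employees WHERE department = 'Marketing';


Filtering: department = 'Marketing'
Matching rows: 1

1 rows:
Quinn, 100000


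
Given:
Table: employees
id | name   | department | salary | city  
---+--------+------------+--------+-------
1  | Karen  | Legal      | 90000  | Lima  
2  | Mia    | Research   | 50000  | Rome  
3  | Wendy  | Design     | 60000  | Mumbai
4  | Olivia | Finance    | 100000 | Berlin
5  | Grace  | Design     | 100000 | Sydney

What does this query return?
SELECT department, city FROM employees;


Projecting columns: department, city

5 rows:
Legal, Lima
Research, Rome
Design, Mumbai
Finance, Berlin
Design, Sydney


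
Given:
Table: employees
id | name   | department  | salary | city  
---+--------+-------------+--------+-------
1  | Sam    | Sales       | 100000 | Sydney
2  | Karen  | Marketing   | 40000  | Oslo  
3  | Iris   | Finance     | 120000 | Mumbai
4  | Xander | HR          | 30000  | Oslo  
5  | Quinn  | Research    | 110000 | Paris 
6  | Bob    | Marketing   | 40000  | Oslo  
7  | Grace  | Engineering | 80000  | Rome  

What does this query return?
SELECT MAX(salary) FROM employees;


Salaries: 100000, 40000, 120000, 30000, 110000, 40000, 80000
MAX = 120000

120000


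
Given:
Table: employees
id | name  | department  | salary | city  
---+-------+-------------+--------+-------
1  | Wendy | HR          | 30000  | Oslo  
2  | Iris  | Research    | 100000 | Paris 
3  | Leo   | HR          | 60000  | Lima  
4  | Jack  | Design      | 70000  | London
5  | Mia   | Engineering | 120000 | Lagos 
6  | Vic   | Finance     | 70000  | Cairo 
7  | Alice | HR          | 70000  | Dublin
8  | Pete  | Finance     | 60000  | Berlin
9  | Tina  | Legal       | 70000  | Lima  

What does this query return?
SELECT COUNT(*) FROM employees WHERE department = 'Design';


Counting rows where department = 'Design'
  Jack -> MATCH


1


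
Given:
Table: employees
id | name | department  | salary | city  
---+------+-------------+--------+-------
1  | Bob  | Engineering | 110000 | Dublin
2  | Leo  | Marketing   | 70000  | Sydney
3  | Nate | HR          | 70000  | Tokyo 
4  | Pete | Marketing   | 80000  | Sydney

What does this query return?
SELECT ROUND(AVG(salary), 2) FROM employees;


SUM(salary) = 330000
COUNT = 4
ROUND(AVG, 2) = ROUND(330000 / 4, 2) = 82500.0

82500.0


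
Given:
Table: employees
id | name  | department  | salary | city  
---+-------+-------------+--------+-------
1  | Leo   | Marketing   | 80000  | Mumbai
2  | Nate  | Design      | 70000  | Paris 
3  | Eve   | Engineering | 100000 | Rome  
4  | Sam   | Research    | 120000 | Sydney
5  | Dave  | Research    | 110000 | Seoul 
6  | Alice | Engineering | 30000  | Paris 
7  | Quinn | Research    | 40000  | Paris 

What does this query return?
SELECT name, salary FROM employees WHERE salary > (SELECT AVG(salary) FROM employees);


Subquery: AVG(salary) = 78571.43
Filtering: salary > 78571.43
  Leo (80000) -> MATCH
  Eve (100000) -> MATCH
  Sam (120000) -> MATCH
  Dave (110000) -> MATCH


4 rows:
Leo, 80000
Eve, 100000
Sam, 120000
Dave, 110000


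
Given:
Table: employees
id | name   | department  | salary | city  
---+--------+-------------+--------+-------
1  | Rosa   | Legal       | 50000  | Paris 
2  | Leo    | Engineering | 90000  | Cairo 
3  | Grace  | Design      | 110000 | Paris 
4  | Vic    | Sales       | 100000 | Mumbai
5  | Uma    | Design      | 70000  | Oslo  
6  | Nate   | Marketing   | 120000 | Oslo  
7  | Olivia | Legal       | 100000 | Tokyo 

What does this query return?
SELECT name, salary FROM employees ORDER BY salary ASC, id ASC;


Sorting by salary ASC, then id ASC for ties

7 rows:
Rosa, 50000
Uma, 70000
Leo, 90000
Vic, 100000
Olivia, 100000
Grace, 110000
Nate, 120000


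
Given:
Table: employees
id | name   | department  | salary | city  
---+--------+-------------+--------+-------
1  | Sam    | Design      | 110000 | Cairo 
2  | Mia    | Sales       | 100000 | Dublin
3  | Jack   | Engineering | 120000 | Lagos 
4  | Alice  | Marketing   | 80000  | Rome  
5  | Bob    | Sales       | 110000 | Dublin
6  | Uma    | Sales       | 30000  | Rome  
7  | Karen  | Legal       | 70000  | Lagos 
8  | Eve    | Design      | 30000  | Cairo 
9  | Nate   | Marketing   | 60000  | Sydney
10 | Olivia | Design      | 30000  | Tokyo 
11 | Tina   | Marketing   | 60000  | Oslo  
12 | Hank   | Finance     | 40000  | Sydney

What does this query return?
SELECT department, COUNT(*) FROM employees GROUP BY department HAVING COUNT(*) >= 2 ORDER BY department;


Groups with count >= 2:
  Design: 3 -> PASS
  Marketing: 3 -> PASS
  Sales: 3 -> PASS
  Engineering: 1 -> filtered out
  Finance: 1 -> filtered out
  Legal: 1 -> filtered out


3 groups:
Design, 3
Marketing, 3
Sales, 3


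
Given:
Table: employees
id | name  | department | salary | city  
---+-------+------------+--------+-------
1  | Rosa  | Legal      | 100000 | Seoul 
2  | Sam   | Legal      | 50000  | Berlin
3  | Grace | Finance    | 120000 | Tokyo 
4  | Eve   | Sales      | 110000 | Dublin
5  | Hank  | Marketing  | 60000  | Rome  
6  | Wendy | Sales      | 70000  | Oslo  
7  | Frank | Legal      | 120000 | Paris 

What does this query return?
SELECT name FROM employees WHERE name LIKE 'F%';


LIKE 'F%' matches names starting with 'F'
Matching: 1

1 rows:
Frank


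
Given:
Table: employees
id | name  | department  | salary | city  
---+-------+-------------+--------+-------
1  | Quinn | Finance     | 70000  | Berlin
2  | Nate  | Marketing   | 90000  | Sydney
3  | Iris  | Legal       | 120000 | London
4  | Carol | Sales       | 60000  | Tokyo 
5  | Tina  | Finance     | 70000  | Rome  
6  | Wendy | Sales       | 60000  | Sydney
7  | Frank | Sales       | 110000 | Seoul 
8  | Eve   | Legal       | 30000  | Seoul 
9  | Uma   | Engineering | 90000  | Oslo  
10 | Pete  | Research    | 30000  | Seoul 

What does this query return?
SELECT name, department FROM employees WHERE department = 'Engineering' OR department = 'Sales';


Filtering: department = 'Engineering' OR 'Sales'
Matching: 4 rows

4 rows:
Carol, Sales
Wendy, Sales
Frank, Sales
Uma, Engineering


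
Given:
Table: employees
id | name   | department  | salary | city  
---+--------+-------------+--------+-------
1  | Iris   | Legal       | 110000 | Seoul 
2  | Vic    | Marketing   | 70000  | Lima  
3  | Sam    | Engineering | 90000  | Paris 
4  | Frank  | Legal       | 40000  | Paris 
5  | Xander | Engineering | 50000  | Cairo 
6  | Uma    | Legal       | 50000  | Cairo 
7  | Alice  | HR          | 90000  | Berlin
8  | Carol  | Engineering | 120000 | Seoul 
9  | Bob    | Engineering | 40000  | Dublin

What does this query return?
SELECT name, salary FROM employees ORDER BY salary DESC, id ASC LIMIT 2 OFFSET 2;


Sort by salary DESC (id ASC tiebreak), then skip 2 and take 2
Rows 3 through 4

2 rows:
Sam, 90000
Alice, 90000


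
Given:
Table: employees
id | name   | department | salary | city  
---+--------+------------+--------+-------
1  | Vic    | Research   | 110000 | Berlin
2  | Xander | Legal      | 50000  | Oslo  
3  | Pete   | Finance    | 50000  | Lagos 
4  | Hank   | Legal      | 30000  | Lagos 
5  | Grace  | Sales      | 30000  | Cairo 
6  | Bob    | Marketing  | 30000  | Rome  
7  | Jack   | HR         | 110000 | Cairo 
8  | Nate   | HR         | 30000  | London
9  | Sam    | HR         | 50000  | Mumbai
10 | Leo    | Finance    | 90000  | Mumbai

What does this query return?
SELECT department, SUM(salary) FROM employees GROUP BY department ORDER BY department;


Summing salary within each department:
  Finance: 50000 + 90000 = 140000
  HR: 110000 + 30000 + 50000 = 190000
  Legal: 50000 + 30000 = 80000
  Marketing: 30000 = 30000
  Research: 110000 = 110000
  Sales: 30000 = 30000


6 groups:
Finance, 140000
HR, 190000
Legal, 80000
Marketing, 30000
Research, 110000
Sales, 30000


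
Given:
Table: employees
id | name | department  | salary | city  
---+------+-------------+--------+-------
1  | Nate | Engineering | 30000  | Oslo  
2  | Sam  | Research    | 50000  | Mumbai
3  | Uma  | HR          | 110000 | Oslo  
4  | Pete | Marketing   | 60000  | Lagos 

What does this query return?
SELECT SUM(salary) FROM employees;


SUM(salary) = 30000 + 50000 + 110000 + 60000 = 250000

250000


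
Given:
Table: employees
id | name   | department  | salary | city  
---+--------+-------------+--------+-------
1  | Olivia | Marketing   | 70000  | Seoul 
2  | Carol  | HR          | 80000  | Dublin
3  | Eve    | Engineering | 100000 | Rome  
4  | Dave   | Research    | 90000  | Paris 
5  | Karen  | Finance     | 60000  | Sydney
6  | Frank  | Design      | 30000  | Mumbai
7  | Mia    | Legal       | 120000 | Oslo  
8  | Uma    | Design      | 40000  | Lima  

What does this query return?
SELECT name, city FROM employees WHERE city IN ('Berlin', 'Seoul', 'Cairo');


Filtering: city IN ('Berlin', 'Seoul', 'Cairo')
Matching: 1 rows

1 rows:
Olivia, Seoul


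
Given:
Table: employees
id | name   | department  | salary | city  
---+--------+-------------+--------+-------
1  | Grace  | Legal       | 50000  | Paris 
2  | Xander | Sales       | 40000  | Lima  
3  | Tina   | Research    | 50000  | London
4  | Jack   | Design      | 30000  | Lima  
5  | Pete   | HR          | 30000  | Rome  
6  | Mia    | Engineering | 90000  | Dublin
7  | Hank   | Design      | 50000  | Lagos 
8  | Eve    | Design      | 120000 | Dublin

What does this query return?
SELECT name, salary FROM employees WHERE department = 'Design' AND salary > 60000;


Filtering: department = 'Design' AND salary > 60000
Matching: 1 rows

1 rows:
Eve, 120000


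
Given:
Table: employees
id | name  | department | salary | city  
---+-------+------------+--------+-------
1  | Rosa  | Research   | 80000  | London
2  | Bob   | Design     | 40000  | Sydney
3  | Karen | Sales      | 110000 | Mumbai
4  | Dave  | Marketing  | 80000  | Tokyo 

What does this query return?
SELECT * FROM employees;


SELECT * returns all 4 rows with all columns

4 rows:
1, Rosa, Research, 80000, London
2, Bob, Design, 40000, Sydney
3, Karen, Sales, 110000, Mumbai
4, Dave, Marketing, 80000, Tokyo


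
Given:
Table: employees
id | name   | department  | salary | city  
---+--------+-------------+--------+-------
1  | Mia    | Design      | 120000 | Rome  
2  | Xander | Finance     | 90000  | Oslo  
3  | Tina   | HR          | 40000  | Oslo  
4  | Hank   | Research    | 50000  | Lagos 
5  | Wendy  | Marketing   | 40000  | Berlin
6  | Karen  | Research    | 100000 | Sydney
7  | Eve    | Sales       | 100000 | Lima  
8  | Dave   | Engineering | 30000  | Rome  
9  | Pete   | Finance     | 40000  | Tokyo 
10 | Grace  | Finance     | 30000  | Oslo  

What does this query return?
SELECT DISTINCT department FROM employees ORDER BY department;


All 'department' values (row order): Design, Finance, HR, Research, Marketing, Research, Sales, Engineering, Finance, Finance
Removing duplicates leaves 7 unique value(s).

7 values:
Design
Engineering
Finance
HR
Marketing
Research
Sales


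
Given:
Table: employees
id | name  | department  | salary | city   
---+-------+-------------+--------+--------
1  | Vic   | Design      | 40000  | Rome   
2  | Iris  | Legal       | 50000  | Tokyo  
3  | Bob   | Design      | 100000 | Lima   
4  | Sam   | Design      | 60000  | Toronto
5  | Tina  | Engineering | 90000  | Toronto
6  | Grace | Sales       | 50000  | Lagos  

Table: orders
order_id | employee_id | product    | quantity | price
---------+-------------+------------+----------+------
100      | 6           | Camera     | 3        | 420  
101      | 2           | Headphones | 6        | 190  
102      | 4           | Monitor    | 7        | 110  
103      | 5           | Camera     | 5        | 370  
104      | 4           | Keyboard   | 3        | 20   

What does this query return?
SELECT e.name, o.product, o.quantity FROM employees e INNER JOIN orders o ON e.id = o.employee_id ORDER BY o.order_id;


Joining employees.id = orders.employee_id:
  employee Grace (id=6) -> order Camera
  employee Iris (id=2) -> order Headphones
  employee Sam (id=4) -> order Monitor
  employee Tina (id=5) -> order Camera
  employee Sam (id=4) -> order Keyboard


5 rows:
Grace, Camera, 3
Iris, Headphones, 6
Sam, Monitor, 7
Tina, Camera, 5
Sam, Keyboard, 3


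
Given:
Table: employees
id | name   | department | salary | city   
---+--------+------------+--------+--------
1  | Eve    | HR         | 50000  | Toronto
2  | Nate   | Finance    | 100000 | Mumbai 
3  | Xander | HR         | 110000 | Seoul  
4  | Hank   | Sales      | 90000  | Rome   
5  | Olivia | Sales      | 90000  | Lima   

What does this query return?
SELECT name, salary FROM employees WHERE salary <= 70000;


Filtering: salary <= 70000
Matching: 1 rows

1 rows:
Eve, 50000


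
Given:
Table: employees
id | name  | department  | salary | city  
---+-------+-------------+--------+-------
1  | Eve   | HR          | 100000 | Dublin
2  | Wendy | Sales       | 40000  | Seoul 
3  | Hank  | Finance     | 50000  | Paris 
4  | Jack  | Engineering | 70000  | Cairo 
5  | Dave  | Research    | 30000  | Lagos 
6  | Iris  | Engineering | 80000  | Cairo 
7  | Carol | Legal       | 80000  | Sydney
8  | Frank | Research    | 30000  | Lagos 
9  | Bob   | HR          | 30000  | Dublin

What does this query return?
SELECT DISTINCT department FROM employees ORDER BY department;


All 'department' values (row order): HR, Sales, Finance, Engineering, Research, Engineering, Legal, Research, HR
Removing duplicates leaves 6 unique value(s).

6 values:
Engineering
Finance
HR
Legal
Research
Sales


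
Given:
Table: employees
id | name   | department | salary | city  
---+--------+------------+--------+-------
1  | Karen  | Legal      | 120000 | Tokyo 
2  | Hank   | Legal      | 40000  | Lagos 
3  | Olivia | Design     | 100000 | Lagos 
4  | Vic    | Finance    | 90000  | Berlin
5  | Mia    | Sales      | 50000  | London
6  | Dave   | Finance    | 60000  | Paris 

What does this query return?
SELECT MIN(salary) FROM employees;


Salaries: 120000, 40000, 100000, 90000, 50000, 60000
MIN = 40000

40000


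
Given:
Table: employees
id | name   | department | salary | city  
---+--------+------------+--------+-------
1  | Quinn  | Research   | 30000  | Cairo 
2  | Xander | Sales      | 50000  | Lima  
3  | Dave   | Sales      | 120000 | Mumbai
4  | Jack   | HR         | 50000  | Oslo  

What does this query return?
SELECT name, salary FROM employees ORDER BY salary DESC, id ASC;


Sorting by salary DESC, then id ASC for ties

4 rows:
Dave, 120000
Xander, 50000
Jack, 50000
Quinn, 30000


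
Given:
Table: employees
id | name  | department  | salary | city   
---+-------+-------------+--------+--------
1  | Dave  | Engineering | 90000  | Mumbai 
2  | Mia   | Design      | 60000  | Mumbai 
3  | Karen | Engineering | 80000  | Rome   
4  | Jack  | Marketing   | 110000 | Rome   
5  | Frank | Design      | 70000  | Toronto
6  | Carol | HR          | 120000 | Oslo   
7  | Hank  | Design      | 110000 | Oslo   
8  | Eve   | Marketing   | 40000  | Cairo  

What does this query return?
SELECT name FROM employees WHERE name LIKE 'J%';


LIKE 'J%' matches names starting with 'J'
Matching: 1

1 rows:
Jack


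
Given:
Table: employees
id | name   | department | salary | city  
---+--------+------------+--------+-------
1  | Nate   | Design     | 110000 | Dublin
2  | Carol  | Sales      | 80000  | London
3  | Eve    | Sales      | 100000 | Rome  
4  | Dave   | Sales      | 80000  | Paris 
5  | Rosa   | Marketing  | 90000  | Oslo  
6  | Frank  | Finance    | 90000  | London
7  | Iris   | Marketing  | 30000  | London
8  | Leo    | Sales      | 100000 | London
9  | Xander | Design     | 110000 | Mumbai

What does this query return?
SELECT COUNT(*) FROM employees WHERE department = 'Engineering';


Counting rows where department = 'Engineering'


0


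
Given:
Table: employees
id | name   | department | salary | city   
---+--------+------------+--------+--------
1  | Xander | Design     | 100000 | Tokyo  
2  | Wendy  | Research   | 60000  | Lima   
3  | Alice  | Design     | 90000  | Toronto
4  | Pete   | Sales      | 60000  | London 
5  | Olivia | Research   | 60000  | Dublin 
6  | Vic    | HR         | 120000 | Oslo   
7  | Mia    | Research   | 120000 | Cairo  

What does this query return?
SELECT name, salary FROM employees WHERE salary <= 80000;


Filtering: salary <= 80000
Matching: 3 rows

3 rows:
Wendy, 60000
Pete, 60000
Olivia, 60000


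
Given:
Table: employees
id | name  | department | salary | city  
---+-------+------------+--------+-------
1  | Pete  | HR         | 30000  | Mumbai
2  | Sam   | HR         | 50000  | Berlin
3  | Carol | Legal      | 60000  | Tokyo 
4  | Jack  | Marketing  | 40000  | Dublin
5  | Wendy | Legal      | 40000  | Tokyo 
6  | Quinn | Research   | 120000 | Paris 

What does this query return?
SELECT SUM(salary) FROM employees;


SUM(salary) = 30000 + 50000 + 60000 + 40000 + 40000 + 120000 = 340000

340000


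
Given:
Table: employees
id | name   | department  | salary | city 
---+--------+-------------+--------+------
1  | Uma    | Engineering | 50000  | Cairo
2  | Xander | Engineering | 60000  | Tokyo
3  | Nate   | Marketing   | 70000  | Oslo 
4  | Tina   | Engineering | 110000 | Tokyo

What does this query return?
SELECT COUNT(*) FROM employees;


COUNT(*) counts all rows

4


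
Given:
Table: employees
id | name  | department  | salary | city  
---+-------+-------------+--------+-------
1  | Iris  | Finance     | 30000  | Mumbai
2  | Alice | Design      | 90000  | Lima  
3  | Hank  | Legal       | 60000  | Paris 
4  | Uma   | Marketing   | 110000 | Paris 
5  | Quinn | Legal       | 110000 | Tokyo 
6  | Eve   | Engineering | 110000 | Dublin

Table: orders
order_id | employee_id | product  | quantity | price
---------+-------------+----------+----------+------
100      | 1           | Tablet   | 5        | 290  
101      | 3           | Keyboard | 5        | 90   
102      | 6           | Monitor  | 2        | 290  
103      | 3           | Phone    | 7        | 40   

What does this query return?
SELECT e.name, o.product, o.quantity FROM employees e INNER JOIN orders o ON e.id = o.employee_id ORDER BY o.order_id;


Joining employees.id = orders.employee_id:
  employee Iris (id=1) -> order Tablet
  employee Hank (id=3) -> order Keyboard
  employee Eve (id=6) -> order Monitor
  employee Hank (id=3) -> order Phone


4 rows:
Iris, Tablet, 5
Hank, Keyboard, 5
Eve, Monitor, 2
Hank, Phone, 7


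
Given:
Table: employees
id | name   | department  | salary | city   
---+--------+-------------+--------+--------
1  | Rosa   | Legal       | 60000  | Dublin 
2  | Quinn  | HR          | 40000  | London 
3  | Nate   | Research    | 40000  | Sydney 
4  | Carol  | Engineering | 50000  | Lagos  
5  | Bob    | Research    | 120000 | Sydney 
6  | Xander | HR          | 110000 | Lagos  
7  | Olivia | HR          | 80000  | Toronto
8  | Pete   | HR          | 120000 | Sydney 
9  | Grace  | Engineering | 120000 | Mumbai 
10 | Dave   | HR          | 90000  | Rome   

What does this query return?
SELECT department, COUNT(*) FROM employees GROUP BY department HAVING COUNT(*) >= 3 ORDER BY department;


Groups with count >= 3:
  HR: 5 -> PASS
  Engineering: 2 -> filtered out
  Legal: 1 -> filtered out
  Research: 2 -> filtered out


1 groups:
HR, 5


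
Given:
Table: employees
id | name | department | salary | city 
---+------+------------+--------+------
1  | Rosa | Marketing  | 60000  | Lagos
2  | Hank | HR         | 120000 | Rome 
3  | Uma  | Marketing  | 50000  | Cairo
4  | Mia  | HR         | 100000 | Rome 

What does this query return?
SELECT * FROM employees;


SELECT * returns all 4 rows with all columns

4 rows:
1, Rosa, Marketing, 60000, Lagos
2, Hank, HR, 120000, Rome
3, Uma, Marketing, 50000, Cairo
4, Mia, HR, 100000, Rome


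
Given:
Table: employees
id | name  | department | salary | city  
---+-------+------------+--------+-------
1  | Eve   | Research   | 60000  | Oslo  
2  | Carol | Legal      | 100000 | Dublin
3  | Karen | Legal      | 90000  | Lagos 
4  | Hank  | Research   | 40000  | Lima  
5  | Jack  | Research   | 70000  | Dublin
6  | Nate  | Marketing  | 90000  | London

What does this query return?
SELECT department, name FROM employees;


Projecting columns: department, name

6 rows:
Research, Eve
Legal, Carol
Legal, Karen
Research, Hank
Research, Jack
Marketing, Nate


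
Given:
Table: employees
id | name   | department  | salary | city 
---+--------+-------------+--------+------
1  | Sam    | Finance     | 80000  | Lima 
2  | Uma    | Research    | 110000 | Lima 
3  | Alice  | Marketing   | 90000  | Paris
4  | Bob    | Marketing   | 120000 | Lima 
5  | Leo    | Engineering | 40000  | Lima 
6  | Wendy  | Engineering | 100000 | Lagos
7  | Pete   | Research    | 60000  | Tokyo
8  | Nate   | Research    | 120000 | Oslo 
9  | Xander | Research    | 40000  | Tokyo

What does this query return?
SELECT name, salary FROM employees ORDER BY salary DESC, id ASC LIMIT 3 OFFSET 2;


Sort by salary DESC (id ASC tiebreak), then skip 2 and take 3
Rows 3 through 5

3 rows:
Uma, 110000
Wendy, 100000
Alice, 90000


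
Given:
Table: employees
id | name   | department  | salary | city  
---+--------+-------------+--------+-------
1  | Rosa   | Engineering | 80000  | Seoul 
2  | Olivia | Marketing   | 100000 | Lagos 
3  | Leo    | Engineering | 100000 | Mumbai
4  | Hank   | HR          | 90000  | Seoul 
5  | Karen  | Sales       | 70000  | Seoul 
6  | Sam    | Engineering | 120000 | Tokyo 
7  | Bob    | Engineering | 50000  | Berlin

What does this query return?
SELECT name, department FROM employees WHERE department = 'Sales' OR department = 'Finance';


Filtering: department = 'Sales' OR 'Finance'
Matching: 1 rows

1 rows:
Karen, Sales


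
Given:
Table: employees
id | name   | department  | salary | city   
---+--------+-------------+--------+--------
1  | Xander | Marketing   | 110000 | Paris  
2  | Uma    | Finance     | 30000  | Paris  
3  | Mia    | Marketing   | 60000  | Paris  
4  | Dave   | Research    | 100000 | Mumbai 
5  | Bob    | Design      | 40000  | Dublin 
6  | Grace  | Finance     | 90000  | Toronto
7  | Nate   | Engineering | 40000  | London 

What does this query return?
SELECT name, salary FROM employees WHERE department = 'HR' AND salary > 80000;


Filtering: department = 'HR' AND salary > 80000
Matching: 0 rows

Empty result set (0 rows)
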